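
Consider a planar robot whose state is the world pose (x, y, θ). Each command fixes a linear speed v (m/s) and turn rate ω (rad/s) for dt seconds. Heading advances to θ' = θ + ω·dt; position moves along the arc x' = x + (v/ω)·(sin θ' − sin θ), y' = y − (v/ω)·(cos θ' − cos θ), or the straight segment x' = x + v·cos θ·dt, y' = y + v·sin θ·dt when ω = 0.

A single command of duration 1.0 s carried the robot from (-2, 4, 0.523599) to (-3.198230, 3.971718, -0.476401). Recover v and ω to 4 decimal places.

Δθ = -0.476401 − 0.523599 = -1.000000
ω = Δθ/dt = -1.000000/1.0 = -1.0000
R = Δx/(sin θ' − sin θ) = 1.2500
v = R·ω = 1.2500·-1.0000 = -1.2500

v = -1.2500, ω = -1.0000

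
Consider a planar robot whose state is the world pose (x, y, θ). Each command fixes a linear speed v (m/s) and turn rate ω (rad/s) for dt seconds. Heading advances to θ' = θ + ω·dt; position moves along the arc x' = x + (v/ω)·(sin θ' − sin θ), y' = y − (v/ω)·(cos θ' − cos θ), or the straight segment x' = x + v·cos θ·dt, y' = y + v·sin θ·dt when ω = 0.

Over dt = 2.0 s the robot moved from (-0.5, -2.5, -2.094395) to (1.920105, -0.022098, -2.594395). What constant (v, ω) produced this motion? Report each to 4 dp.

v = -1.7500, ω = -0.2500

Δθ = -2.594395 − -2.094395 = -0.500000
ω = Δθ/dt = -0.500000/2.0 = -0.2500
R = −Δy/(cos θ' − cos θ) = 7.0000
v = R·ω = 7.0000·-0.2500 = -1.7500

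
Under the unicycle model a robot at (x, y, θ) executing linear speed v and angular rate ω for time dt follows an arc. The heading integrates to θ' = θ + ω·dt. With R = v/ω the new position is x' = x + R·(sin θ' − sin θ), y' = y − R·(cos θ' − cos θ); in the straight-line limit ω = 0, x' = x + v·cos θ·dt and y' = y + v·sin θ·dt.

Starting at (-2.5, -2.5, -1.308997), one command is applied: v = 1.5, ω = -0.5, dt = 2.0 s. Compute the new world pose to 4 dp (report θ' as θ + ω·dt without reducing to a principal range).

θ' = -1.3090 + -0.5·2.0 = -2.3090
R = v/ω = 1.5/-0.5 = -3.0000
x' = -2.5 + -3.0000·(sin -2.3090 − sin -1.3090) = -3.1787
y' = -2.5 − -3.0000·(cos -2.3090 − cos -1.3090) = -5.2953

(-3.1787, -5.2953, -2.3090)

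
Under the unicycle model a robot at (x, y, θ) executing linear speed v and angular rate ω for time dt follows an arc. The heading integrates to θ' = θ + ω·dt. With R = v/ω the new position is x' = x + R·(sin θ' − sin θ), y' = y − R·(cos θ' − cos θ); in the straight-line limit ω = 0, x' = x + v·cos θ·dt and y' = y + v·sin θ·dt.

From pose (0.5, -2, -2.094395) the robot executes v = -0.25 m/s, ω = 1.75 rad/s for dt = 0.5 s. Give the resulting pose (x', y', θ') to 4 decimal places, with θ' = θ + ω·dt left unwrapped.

θ' = -2.0944 + 1.75·0.5 = -1.2194
R = v/ω = -0.25/1.75 = -0.1429
x' = 0.5 + -0.1429·(sin -1.2194 − sin -2.0944) = 0.5104
y' = -2 − -0.1429·(cos -1.2194 − cos -2.0944) = -1.8794

(0.5104, -1.8794, -1.2194)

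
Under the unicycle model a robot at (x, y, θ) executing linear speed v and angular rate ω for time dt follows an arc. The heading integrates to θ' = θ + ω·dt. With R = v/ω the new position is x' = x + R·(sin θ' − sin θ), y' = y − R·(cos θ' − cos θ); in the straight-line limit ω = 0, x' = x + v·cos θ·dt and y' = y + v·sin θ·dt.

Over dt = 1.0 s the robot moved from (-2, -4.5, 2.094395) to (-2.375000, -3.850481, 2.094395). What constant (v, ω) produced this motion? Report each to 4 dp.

Δθ = 2.094395 − 2.094395 = 0.000000
ω = Δθ/dt = 0.000000/1.0 = 0.0000
ω = 0 → v = (Δx·cos θ + Δy·sin θ)/dt = 0.7500

v = 0.7500, ω = 0.0000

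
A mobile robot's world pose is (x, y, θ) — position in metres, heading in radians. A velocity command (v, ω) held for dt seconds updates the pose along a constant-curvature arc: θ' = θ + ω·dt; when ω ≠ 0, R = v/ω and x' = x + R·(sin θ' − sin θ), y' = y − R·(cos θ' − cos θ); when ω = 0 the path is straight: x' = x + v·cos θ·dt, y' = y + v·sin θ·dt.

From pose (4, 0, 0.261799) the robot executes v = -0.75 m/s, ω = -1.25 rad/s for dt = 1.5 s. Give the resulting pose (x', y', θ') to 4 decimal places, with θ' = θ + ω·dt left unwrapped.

θ' = 0.2618 + -1.25·1.5 = -1.6132
R = v/ω = -0.75/-1.25 = 0.6000
x' = 4 + 0.6000·(sin -1.6132 − sin 0.2618) = 3.2452
y' = 0 − 0.6000·(cos -1.6132 − cos 0.2618) = 0.6050

(3.2452, 0.6050, -1.6132)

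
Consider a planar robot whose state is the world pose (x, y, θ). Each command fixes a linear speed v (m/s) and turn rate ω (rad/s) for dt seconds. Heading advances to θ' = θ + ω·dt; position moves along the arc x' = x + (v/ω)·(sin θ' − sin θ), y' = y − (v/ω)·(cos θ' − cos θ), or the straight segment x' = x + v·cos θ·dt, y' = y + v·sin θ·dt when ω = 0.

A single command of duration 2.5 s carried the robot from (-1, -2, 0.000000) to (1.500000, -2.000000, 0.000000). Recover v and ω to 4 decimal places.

Δθ = 0.000000 − 0.000000 = 0.000000
ω = Δθ/dt = 0.000000/2.5 = 0.0000
ω = 0 → v = (Δx·cos θ + Δy·sin θ)/dt = 1.0000

v = 1.0000, ω = 0.0000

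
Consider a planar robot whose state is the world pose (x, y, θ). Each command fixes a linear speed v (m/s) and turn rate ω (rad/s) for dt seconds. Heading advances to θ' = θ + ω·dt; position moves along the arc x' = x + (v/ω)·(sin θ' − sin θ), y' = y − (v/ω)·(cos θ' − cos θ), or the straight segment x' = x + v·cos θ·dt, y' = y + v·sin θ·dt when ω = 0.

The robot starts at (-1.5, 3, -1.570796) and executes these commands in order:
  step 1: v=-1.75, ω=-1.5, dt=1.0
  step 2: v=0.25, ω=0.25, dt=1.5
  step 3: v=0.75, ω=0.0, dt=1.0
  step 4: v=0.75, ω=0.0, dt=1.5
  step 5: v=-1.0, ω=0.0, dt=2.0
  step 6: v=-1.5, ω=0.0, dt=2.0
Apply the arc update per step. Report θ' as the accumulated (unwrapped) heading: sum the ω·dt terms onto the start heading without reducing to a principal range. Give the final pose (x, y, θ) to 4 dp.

step 1: θ'=-3.0708 (R=1.1667) → pose (-0.4159, 4.1637, -3.0708)
step 2: θ'=-2.6958 (R=1.0000) → pose (-0.7763, 4.0685, -2.6958)
step 3: θ'=-2.6958 (straight) → pose (-1.4530, 3.7451, -2.6958)
step 4: θ'=-2.6958 (straight) → pose (-2.4681, 3.2601, -2.6958)
step 5: θ'=-2.6958 (straight) → pose (-0.6635, 4.1224, -2.6958)
step 6: θ'=-2.6958 (straight) → pose (2.0433, 5.4159, -2.6958)

(2.0433, 5.4159, -2.6958)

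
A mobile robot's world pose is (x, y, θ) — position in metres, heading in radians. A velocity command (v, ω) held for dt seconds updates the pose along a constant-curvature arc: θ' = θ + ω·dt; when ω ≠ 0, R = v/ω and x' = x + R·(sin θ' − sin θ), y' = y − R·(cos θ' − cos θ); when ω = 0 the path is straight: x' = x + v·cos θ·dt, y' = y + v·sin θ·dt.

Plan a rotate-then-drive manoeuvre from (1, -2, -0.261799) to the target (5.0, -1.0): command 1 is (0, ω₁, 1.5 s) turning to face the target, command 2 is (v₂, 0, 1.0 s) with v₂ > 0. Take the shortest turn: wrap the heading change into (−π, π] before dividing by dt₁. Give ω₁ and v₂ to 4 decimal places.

heading to target = atan2(-1−-2, 5−1) = 0.2450
Δθ = wrap(0.2450 − -0.2618) = 0.5068; ω₁ = Δθ/dt₁ = 0.3379
distance = √((5−1)² + (-1−-2)²) = 4.1231; v₂ = distance/dt₂ = 4.1231

ω₁ = 0.3379, v₂ = 4.1231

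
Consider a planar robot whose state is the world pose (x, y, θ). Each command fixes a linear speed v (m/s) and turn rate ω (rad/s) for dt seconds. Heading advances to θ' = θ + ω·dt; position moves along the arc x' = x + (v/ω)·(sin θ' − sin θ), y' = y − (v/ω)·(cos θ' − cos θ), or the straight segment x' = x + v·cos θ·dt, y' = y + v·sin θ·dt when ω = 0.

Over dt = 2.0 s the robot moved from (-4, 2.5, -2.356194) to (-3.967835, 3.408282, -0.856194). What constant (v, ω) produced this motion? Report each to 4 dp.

Δθ = -0.856194 − -2.356194 = 1.500000
ω = Δθ/dt = 1.500000/2.0 = 0.7500
R = −Δy/(cos θ' − cos θ) = -0.6667
v = R·ω = -0.6667·0.7500 = -0.5000

v = -0.5000, ω = 0.7500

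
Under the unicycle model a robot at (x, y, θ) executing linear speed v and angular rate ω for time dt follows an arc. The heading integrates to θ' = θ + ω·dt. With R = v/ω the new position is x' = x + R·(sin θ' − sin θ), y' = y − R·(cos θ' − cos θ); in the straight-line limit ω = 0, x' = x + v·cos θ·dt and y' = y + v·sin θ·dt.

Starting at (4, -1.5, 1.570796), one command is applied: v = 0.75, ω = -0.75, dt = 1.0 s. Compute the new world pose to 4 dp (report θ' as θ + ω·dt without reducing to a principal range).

θ' = 1.5708 + -0.75·1.0 = 0.8208
R = v/ω = 0.75/-0.75 = -1.0000
x' = 4 + -1.0000·(sin 0.8208 − sin 1.5708) = 4.2683
y' = -1.5 − -1.0000·(cos 0.8208 − cos 1.5708) = -0.8184

(4.2683, -0.8184, 0.8208)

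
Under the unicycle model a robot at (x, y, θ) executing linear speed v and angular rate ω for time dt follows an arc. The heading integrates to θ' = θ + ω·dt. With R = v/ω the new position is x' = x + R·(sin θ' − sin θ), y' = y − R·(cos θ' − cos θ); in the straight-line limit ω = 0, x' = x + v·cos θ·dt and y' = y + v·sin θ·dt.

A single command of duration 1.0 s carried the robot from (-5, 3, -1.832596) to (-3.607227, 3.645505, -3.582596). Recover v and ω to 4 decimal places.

Δθ = -3.582596 − -1.832596 = -1.750000
ω = Δθ/dt = -1.750000/1.0 = -1.7500
R = Δx/(sin θ' − sin θ) = 1.0000
v = R·ω = 1.0000·-1.7500 = -1.7500

v = -1.7500, ω = -1.7500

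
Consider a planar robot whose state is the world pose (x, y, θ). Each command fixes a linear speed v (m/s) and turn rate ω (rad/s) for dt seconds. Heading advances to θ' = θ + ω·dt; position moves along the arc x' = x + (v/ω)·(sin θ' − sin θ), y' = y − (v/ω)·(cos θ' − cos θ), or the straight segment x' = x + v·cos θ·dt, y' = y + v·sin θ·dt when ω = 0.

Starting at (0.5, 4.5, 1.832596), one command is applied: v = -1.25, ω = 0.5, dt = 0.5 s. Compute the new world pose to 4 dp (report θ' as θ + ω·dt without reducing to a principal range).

(0.7352, 3.9227, 2.0826)

θ' = 1.8326 + 0.5·0.5 = 2.0826
R = v/ω = -1.25/0.5 = -2.5000
x' = 0.5 + -2.5000·(sin 2.0826 − sin 1.8326) = 0.7352
y' = 4.5 − -2.5000·(cos 2.0826 − cos 1.8326) = 3.9227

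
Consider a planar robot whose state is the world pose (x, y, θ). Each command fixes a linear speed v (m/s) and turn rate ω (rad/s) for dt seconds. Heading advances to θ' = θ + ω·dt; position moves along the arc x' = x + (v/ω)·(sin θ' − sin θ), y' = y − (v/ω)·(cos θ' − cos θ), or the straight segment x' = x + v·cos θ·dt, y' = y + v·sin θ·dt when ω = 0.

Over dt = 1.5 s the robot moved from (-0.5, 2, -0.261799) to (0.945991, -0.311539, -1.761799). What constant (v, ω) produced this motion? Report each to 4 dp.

Δθ = -1.761799 − -0.261799 = -1.500000
ω = Δθ/dt = -1.500000/1.5 = -1.0000
R = −Δy/(cos θ' − cos θ) = -2.0000
v = R·ω = -2.0000·-1.0000 = 2.0000

v = 2.0000, ω = -1.0000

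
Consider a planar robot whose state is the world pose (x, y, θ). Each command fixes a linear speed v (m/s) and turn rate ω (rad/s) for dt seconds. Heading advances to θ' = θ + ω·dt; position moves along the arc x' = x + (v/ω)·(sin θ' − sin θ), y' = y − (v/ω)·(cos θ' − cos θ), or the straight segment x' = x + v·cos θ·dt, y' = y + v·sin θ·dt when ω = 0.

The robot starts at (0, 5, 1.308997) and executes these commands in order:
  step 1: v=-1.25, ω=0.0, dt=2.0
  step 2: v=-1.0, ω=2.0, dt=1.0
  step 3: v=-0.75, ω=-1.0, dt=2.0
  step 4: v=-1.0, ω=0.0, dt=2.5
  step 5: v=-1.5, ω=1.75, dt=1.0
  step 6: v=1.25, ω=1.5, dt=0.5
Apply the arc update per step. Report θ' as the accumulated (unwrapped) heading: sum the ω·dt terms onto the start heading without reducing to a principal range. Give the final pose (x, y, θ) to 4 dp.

step 1: θ'=1.3090 (straight) → pose (-0.6470, 2.5852, 1.3090)
step 2: θ'=3.3090 (R=-0.5000) → pose (-0.0808, 1.9628, 3.3090)
step 3: θ'=1.3090 (R=0.7500) → pose (0.7686, 1.0291, 1.3090)
step 4: θ'=1.3090 (straight) → pose (0.1216, -1.3857, 1.3090)
step 5: θ'=3.0590 (R=-0.8571) → pose (0.8788, -2.4617, 3.0590)
step 6: θ'=3.8090 (R=0.8333) → pose (0.2943, -2.6377, 3.8090)

(0.2943, -2.6377, 3.8090)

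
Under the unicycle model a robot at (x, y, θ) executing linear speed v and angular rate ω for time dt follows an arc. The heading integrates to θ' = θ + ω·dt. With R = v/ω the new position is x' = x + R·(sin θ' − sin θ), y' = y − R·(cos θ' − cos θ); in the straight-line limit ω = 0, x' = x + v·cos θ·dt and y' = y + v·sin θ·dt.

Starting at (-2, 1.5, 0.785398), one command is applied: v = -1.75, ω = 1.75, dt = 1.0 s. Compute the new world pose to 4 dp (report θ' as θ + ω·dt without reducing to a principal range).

θ' = 0.7854 + 1.75·1.0 = 2.5354
R = v/ω = -1.75/1.75 = -1.0000
x' = -2 + -1.0000·(sin 2.5354 − sin 0.7854) = -1.8626
y' = 1.5 − -1.0000·(cos 2.5354 − cos 0.7854) = -0.0289

(-1.8626, -0.0289, 2.5354)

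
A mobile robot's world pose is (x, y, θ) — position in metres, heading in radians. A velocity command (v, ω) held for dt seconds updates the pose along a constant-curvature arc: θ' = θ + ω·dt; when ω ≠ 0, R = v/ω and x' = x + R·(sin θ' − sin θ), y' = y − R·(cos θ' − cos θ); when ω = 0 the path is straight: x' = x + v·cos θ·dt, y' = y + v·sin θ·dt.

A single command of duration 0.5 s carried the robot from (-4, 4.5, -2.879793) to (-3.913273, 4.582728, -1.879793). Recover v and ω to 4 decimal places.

v = -0.2500, ω = 2.0000

Δθ = -1.879793 − -2.879793 = 1.000000
ω = Δθ/dt = 1.000000/0.5 = 2.0000
R = Δx/(sin θ' − sin θ) = -0.1250
v = R·ω = -0.1250·2.0000 = -0.2500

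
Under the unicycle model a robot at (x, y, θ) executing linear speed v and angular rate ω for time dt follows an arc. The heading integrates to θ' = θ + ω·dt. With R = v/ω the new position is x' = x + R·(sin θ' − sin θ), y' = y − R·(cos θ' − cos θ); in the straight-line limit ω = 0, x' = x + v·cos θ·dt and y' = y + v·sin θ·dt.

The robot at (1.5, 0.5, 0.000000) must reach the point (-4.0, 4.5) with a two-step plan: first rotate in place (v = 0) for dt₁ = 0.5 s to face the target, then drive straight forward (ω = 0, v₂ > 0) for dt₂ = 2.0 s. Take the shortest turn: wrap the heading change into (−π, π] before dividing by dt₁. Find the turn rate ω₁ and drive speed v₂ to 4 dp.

heading to target = atan2(4.5−0.5, -4−1.5) = 2.5128
Δθ = wrap(2.5128 − 0.0000) = 2.5128; ω₁ = Δθ/dt₁ = 5.0256
distance = √((-4−1.5)² + (4.5−0.5)²) = 6.8007; v₂ = distance/dt₂ = 3.4004

ω₁ = 5.0256, v₂ = 3.4004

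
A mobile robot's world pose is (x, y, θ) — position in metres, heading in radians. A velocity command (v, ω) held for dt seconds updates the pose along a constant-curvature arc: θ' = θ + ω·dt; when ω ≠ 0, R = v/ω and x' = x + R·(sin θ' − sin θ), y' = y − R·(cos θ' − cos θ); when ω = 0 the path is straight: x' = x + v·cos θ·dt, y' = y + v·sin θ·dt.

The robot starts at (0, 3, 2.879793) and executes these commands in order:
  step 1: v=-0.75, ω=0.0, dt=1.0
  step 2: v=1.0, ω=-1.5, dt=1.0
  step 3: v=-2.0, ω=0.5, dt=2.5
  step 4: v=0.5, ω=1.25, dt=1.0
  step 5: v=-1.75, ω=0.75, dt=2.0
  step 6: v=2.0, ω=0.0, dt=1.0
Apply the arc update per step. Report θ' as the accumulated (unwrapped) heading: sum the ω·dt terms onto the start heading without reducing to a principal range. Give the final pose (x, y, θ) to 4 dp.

step 1: θ'=2.8798 (straight) → pose (0.7244, 2.8059, 2.8798)
step 2: θ'=1.3798 (R=-0.6667) → pose (0.2424, 3.5764, 1.3798)
step 3: θ'=2.6298 (R=-4.0000) → pose (2.2107, -0.6704, 2.6298)
step 4: θ'=3.8798 (R=0.4000) → pose (1.7456, -0.7233, 3.8798)
step 5: θ'=5.3798 (R=-2.3333) → pose (2.0081, 2.4468, 5.3798)
step 6: θ'=5.3798 (straight) → pose (3.2460, 0.8760, 5.3798)

(3.2460, 0.8760, 5.3798)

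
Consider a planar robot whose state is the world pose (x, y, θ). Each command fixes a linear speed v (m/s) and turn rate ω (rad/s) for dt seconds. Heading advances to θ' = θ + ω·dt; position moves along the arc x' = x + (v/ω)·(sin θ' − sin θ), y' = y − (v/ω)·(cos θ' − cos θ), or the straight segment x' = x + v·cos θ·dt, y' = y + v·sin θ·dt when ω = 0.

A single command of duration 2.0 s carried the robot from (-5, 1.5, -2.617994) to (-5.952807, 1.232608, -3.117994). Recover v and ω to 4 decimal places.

Δθ = -3.117994 − -2.617994 = -0.500000
ω = Δθ/dt = -0.500000/2.0 = -0.2500
R = Δx/(sin θ' − sin θ) = -2.0000
v = R·ω = -2.0000·-0.2500 = 0.5000

v = 0.5000, ω = -0.2500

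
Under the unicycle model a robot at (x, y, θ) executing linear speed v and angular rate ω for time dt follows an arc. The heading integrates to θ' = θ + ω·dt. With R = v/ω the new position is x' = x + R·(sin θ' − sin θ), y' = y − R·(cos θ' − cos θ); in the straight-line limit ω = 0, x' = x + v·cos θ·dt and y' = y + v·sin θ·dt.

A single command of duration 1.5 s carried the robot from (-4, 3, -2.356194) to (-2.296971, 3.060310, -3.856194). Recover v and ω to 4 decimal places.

v = -1.2500, ω = -1.0000

Δθ = -3.856194 − -2.356194 = -1.500000
ω = Δθ/dt = -1.500000/1.5 = -1.0000
R = Δx/(sin θ' − sin θ) = 1.2500
v = R·ω = 1.2500·-1.0000 = -1.2500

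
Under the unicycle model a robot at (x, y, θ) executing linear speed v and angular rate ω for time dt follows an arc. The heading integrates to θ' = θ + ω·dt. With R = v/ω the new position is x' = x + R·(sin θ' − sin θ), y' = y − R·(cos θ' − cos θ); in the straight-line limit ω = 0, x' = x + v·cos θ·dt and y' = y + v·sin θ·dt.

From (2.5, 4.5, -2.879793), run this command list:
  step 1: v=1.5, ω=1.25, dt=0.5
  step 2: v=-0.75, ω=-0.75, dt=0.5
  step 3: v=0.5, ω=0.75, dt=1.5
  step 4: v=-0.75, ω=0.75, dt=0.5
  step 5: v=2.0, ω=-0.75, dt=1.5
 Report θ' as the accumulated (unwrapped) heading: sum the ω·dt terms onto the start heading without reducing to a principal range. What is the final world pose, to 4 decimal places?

(1.3889, 1.2515, -2.2548)

step 1: θ'=-2.2548 (R=1.2000) → pose (1.8805, 4.0992, -2.2548)
step 2: θ'=-2.6298 (R=1.0000) → pose (2.1658, 4.3391, -2.6298)
step 3: θ'=-1.5048 (R=0.6667) → pose (1.8271, 3.7139, -1.5048)
step 4: θ'=-1.1298 (R=-1.0000) → pose (1.7336, 4.0748, -1.1298)
step 5: θ'=-2.2548 (R=-2.6667) → pose (1.3889, 1.2515, -2.2548)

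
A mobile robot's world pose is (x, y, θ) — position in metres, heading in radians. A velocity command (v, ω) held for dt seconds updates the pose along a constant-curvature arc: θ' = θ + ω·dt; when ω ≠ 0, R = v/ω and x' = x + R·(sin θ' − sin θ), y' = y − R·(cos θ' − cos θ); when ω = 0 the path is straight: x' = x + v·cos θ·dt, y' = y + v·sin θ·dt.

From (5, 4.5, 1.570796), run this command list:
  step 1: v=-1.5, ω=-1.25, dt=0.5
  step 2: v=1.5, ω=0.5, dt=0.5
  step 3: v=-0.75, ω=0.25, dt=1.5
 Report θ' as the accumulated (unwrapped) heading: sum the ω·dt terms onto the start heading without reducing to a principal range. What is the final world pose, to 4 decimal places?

step 1: θ'=0.9458 (R=1.2000) → pose (4.7732, 3.7979, 0.9458)
step 2: θ'=1.1958 (R=3.0000) → pose (5.1318, 4.4544, 1.1958)
step 3: θ'=1.5708 (R=-3.0000) → pose (4.9233, 3.3555, 1.5708)

(4.9233, 3.3555, 1.5708)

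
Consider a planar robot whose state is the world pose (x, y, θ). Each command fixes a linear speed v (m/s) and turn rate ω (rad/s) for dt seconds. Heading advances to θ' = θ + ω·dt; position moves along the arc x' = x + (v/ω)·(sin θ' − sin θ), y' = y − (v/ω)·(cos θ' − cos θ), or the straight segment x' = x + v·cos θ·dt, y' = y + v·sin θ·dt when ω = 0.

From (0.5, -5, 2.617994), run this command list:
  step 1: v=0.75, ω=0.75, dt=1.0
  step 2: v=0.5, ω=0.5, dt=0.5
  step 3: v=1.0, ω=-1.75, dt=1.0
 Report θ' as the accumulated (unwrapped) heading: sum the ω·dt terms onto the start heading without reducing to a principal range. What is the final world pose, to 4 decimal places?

step 1: θ'=3.3680 (R=1.0000) → pose (-0.2245, -4.8915, 3.3680)
step 2: θ'=3.6180 (R=1.0000) → pose (-0.4586, -4.9774, 3.6180)
step 3: θ'=1.8680 (R=-0.5714) → pose (-1.2670, -4.6369, 1.8680)

(-1.2670, -4.6369, 1.8680)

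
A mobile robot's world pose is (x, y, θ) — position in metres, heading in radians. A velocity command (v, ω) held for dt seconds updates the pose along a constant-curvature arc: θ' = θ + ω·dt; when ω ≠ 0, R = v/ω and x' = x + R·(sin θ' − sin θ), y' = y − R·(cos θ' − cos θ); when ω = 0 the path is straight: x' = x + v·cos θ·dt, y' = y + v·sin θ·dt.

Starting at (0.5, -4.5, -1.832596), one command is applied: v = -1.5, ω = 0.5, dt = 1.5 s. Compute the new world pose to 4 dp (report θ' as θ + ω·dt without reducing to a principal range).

(0.2518, -2.3164, -1.0826)

θ' = -1.8326 + 0.5·1.5 = -1.0826
R = v/ω = -1.5/0.5 = -3.0000
x' = 0.5 + -3.0000·(sin -1.0826 − sin -1.8326) = 0.2518
y' = -4.5 − -3.0000·(cos -1.0826 − cos -1.8326) = -2.3164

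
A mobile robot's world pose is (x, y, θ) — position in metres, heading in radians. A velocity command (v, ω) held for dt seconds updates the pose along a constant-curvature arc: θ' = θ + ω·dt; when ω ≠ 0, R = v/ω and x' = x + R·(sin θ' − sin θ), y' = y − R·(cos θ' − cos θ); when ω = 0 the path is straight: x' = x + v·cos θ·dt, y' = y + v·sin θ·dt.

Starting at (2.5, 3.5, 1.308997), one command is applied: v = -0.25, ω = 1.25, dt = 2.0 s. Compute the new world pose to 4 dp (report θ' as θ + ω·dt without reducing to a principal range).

θ' = 1.3090 + 1.25·2.0 = 3.8090
R = v/ω = -0.25/1.25 = -0.2000
x' = 2.5 + -0.2000·(sin 3.8090 − sin 1.3090) = 2.8170
y' = 3.5 − -0.2000·(cos 3.8090 − cos 1.3090) = 3.2912

(2.8170, 3.2912, 3.8090)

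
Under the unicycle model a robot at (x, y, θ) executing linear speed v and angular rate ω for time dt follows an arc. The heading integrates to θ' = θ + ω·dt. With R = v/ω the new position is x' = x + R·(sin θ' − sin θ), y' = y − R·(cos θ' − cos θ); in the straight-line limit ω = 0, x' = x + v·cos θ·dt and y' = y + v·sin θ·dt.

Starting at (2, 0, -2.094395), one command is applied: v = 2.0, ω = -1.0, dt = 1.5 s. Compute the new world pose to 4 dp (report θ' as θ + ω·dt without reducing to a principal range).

(-0.6070, -0.7984, -3.5944)

θ' = -2.0944 + -1.0·1.5 = -3.5944
R = v/ω = 2.0/-1.0 = -2.0000
x' = 2 + -2.0000·(sin -3.5944 − sin -2.0944) = -0.6070
y' = 0 − -2.0000·(cos -3.5944 − cos -2.0944) = -0.7984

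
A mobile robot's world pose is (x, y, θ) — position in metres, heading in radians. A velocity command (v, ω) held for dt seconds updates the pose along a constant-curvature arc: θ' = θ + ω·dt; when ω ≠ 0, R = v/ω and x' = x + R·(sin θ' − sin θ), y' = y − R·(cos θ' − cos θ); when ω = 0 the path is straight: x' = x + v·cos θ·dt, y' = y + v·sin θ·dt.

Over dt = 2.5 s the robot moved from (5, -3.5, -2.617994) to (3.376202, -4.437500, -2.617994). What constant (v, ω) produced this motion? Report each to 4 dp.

v = 0.7500, ω = 0.0000

Δθ = -2.617994 − -2.617994 = 0.000000
ω = Δθ/dt = 0.000000/2.5 = 0.0000
ω = 0 → v = (Δx·cos θ + Δy·sin θ)/dt = 0.7500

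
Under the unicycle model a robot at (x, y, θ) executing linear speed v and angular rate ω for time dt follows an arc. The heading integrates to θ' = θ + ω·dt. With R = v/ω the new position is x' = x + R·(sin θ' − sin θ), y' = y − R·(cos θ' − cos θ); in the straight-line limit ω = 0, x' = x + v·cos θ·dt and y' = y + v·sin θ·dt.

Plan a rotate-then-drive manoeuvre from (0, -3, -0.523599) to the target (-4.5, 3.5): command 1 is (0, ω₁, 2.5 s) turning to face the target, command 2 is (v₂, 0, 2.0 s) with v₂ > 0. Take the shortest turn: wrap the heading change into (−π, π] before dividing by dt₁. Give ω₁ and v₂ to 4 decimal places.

ω₁ = 1.0800, v₂ = 3.9528

heading to target = atan2(3.5−-3, -4.5−0) = 2.1763
Δθ = wrap(2.1763 − -0.5236) = 2.6999; ω₁ = Δθ/dt₁ = 1.0800
distance = √((-4.5−0)² + (3.5−-3)²) = 7.9057; v₂ = distance/dt₂ = 3.9528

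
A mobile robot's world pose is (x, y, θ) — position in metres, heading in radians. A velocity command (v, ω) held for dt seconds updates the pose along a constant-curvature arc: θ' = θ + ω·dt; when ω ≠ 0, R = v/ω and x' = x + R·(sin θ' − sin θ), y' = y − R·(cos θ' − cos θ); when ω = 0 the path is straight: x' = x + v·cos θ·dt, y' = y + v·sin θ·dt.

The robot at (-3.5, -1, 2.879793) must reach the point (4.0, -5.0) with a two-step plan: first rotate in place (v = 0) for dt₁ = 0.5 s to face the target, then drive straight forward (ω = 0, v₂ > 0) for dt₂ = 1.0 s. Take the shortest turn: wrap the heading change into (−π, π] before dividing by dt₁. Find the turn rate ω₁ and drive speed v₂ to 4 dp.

heading to target = atan2(-5−-1, 4−-3.5) = -0.4900
Δθ = wrap(-0.4900 − 2.8798) = 2.9134; ω₁ = Δθ/dt₁ = 5.8269
distance = √((4−-3.5)² + (-5−-1)²) = 8.5000; v₂ = distance/dt₂ = 8.5000

ω₁ = 5.8269, v₂ = 8.5000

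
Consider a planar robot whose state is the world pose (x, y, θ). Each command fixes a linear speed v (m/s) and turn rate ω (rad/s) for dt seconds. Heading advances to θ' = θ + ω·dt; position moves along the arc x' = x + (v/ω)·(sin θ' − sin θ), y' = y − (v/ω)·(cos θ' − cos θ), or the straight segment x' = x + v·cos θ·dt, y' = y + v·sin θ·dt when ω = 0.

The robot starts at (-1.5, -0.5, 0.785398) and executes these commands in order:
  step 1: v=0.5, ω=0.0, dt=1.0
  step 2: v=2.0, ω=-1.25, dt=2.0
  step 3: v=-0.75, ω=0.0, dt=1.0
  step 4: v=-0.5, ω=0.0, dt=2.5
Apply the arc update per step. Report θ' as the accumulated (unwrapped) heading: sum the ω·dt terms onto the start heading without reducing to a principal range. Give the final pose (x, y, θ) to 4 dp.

(1.8550, 0.4722, -1.7146)

step 1: θ'=0.7854 (straight) → pose (-1.1464, -0.1464, 0.7854)
step 2: θ'=-1.7146 (R=-1.6000) → pose (1.5684, -1.5071, -1.7146)
step 3: θ'=-1.7146 (straight) → pose (1.6759, -0.7649, -1.7146)
step 4: θ'=-1.7146 (straight) → pose (1.8550, 0.4722, -1.7146)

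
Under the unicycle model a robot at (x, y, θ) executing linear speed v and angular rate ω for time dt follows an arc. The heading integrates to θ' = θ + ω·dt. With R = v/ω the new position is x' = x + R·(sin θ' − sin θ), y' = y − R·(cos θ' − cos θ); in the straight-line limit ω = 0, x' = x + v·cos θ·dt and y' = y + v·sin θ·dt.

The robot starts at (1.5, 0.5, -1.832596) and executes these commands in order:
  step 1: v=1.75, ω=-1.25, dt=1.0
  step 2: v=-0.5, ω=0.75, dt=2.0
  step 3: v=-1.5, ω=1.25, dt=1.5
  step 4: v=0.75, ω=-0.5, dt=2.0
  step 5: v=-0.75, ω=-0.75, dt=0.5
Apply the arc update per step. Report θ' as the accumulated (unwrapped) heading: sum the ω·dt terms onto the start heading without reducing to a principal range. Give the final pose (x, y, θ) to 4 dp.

(0.4860, 1.2801, -1.0826)

step 1: θ'=-3.0826 (R=-1.4000) → pose (0.2303, -0.5352, -3.0826)
step 2: θ'=-1.5826 (R=-0.6667) → pose (0.8576, 0.1224, -1.5826)
step 3: θ'=0.2924 (R=-1.2000) → pose (-0.6883, 1.2856, 0.2924)
step 4: θ'=-0.7076 (R=-1.5000) → pose (0.7191, 0.9892, -0.7076)
step 5: θ'=-1.0826 (R=1.0000) → pose (0.4860, 1.2801, -1.0826)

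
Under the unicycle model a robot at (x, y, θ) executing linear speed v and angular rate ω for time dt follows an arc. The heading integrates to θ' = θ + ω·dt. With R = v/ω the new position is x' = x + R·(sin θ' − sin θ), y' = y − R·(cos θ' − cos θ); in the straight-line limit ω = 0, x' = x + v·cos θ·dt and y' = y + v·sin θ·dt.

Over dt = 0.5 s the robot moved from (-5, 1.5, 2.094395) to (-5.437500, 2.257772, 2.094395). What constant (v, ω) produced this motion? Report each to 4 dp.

Δθ = 2.094395 − 2.094395 = 0.000000
ω = Δθ/dt = 0.000000/0.5 = 0.0000
ω = 0 → v = (Δx·cos θ + Δy·sin θ)/dt = 1.7500

v = 1.7500, ω = 0.0000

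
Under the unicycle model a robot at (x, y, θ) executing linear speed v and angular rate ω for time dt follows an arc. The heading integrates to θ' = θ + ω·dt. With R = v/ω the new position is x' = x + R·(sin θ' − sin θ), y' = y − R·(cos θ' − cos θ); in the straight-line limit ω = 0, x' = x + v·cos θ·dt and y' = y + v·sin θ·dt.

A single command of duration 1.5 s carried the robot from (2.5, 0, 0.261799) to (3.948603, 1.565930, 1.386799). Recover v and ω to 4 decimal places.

v = 1.5000, ω = 0.7500

Δθ = 1.386799 − 0.261799 = 1.125000
ω = Δθ/dt = 1.125000/1.5 = 0.7500
R = −Δy/(cos θ' − cos θ) = 2.0000
v = R·ω = 2.0000·0.7500 = 1.5000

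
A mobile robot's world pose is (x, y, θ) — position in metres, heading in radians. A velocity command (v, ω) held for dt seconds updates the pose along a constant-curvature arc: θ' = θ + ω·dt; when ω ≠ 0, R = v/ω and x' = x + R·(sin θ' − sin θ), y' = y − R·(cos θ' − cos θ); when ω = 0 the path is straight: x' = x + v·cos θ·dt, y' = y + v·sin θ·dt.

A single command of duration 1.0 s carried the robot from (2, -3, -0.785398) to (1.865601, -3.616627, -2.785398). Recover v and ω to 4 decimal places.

Δθ = -2.785398 − -0.785398 = -2.000000
ω = Δθ/dt = -2.000000/1.0 = -2.0000
R = −Δy/(cos θ' − cos θ) = -0.3750
v = R·ω = -0.3750·-2.0000 = 0.7500

v = 0.7500, ω = -2.0000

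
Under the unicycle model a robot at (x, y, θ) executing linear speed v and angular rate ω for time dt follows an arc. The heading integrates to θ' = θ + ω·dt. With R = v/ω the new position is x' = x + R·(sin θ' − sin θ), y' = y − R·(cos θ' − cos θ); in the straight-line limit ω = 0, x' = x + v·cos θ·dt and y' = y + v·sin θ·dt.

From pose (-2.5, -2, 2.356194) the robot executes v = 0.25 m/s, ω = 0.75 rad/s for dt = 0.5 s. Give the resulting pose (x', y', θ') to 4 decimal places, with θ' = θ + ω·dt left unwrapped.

(-2.6027, -1.9300, 2.7312)

θ' = 2.3562 + 0.75·0.5 = 2.7312
R = v/ω = 0.25/0.75 = 0.3333
x' = -2.5 + 0.3333·(sin 2.7312 − sin 2.3562) = -2.6027
y' = -2 − 0.3333·(cos 2.7312 − cos 2.3562) = -1.9300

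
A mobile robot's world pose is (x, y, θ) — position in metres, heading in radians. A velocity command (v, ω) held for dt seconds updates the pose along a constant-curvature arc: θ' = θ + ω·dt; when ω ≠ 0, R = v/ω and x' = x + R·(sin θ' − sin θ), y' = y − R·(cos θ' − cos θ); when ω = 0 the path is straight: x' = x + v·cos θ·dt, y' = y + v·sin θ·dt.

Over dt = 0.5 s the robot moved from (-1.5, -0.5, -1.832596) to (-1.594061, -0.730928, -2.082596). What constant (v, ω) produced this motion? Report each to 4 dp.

Δθ = -2.082596 − -1.832596 = -0.250000
ω = Δθ/dt = -0.250000/0.5 = -0.5000
R = −Δy/(cos θ' − cos θ) = -1.0000
v = R·ω = -1.0000·-0.5000 = 0.5000

v = 0.5000, ω = -0.5000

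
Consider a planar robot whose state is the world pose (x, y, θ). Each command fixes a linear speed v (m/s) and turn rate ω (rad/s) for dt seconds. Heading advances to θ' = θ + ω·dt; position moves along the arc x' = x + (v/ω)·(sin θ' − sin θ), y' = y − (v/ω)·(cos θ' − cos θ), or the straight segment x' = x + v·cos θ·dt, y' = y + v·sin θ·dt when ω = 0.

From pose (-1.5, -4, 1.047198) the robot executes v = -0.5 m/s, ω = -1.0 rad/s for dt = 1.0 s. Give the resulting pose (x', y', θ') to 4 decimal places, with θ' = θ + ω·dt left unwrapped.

θ' = 1.0472 + -1.0·1.0 = 0.0472
R = v/ω = -0.5/-1.0 = 0.5000
x' = -1.5 + 0.5000·(sin 0.0472 − sin 1.0472) = -1.9094
y' = -4 − 0.5000·(cos 0.0472 − cos 1.0472) = -4.2494

(-1.9094, -4.2494, 0.0472)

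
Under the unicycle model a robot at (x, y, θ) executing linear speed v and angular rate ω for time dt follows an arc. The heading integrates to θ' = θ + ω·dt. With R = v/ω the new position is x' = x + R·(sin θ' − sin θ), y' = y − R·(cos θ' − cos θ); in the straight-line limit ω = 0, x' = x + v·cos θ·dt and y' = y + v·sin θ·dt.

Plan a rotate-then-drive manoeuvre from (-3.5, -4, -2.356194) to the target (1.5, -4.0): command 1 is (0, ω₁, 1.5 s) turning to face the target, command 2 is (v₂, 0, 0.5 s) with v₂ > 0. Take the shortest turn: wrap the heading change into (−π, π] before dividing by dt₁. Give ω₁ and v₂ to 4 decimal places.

ω₁ = 1.5708, v₂ = 10.0000

heading to target = atan2(-4−-4, 1.5−-3.5) = 0.0000
Δθ = wrap(0.0000 − -2.3562) = 2.3562; ω₁ = Δθ/dt₁ = 1.5708
distance = √((1.5−-3.5)² + (-4−-4)²) = 5.0000; v₂ = distance/dt₂ = 10.0000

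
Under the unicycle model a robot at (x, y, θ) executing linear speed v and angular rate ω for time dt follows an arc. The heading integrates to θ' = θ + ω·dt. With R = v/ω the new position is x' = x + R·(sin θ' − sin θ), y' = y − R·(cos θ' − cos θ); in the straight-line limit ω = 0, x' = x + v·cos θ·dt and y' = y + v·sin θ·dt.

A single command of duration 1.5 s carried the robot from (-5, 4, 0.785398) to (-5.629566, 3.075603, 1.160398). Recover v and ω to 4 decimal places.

v = -0.7500, ω = 0.2500

Δθ = 1.160398 − 0.785398 = 0.375000
ω = Δθ/dt = 0.375000/1.5 = 0.2500
R = −Δy/(cos θ' − cos θ) = -3.0000
v = R·ω = -3.0000·0.2500 = -0.7500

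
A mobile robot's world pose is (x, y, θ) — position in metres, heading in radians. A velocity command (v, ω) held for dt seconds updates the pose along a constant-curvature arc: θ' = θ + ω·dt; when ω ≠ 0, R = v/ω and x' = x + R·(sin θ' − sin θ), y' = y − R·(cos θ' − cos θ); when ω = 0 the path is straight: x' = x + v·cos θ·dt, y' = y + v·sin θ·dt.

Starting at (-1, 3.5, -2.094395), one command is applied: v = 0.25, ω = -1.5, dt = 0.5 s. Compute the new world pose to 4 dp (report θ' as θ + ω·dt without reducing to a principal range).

θ' = -2.0944 + -1.5·0.5 = -2.8444
R = v/ω = 0.25/-1.5 = -0.1667
x' = -1 + -0.1667·(sin -2.8444 − sin -2.0944) = -1.0955
y' = 3.5 − -0.1667·(cos -2.8444 − cos -2.0944) = 3.4240

(-1.0955, 3.4240, -2.8444)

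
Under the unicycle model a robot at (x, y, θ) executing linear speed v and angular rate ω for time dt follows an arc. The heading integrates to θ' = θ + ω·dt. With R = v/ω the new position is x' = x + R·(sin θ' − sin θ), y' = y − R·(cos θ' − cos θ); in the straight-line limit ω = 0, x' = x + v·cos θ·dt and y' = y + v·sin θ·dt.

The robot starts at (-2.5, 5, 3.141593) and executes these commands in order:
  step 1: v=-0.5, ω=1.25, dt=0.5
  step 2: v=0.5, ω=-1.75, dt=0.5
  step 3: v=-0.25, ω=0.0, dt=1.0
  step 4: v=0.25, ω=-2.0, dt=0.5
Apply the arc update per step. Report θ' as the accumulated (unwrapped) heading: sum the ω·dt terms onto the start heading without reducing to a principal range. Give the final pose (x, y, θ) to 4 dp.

step 1: θ'=3.7666 (R=-0.4000) → pose (-2.2660, 5.0756, 3.7666)
step 2: θ'=2.8916 (R=-0.2857) → pose (-2.5038, 5.0305, 2.8916)
step 3: θ'=2.8916 (straight) → pose (-2.2616, 4.9686, 2.8916)
step 4: θ'=1.8916 (R=-0.1250) → pose (-2.3493, 5.0503, 1.8916)

(-2.3493, 5.0503, 1.8916)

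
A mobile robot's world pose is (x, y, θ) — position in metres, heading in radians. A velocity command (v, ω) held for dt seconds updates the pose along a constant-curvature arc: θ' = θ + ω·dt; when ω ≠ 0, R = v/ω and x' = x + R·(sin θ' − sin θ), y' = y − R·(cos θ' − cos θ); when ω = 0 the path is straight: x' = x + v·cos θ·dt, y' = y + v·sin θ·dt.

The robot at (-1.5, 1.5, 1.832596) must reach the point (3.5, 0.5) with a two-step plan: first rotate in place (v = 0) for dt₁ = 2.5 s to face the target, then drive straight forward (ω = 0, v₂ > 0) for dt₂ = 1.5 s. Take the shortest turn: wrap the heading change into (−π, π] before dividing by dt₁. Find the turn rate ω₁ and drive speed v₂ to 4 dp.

ω₁ = -0.8120, v₂ = 3.3993

heading to target = atan2(0.5−1.5, 3.5−-1.5) = -0.1974
Δθ = wrap(-0.1974 − 1.8326) = -2.0300; ω₁ = Δθ/dt₁ = -0.8120
distance = √((3.5−-1.5)² + (0.5−1.5)²) = 5.0990; v₂ = distance/dt₂ = 3.3993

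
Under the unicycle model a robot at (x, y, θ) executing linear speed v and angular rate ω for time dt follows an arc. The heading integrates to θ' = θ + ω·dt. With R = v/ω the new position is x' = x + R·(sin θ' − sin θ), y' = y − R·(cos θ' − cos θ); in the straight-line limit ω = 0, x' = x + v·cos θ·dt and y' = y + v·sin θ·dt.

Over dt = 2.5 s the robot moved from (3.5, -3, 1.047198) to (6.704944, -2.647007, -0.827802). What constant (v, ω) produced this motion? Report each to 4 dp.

Δθ = -0.827802 − 1.047198 = -1.875000
ω = Δθ/dt = -1.875000/2.5 = -0.7500
R = Δx/(sin θ' − sin θ) = -2.0000
v = R·ω = -2.0000·-0.7500 = 1.5000

v = 1.5000, ω = -0.7500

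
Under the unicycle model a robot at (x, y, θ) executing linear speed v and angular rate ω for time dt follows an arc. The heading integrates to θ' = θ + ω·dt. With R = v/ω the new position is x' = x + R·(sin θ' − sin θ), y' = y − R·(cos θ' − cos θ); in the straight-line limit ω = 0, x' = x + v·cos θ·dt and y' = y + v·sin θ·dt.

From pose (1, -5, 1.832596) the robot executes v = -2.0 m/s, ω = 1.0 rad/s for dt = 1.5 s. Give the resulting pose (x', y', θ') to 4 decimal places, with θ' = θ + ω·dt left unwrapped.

θ' = 1.8326 + 1.0·1.5 = 3.3326
R = v/ω = -2.0/1.0 = -2.0000
x' = 1 + -2.0000·(sin 3.3326 − sin 1.8326) = 3.3115
y' = -5 − -2.0000·(cos 3.3326 − cos 1.8326) = -6.4460

(3.3115, -6.4460, 3.3326)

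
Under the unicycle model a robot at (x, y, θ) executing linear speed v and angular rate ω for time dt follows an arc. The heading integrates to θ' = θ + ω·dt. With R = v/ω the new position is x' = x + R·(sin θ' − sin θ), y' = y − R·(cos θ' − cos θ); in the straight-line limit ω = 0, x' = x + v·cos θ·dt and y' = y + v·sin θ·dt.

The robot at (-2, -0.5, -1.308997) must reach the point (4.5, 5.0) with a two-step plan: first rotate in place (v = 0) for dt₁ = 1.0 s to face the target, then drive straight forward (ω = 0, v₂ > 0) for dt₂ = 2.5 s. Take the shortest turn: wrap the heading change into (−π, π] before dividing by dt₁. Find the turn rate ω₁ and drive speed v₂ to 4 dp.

heading to target = atan2(5−-0.5, 4.5−-2) = 0.7023
Δθ = wrap(0.7023 − -1.3090) = 2.0113; ω₁ = Δθ/dt₁ = 2.0113
distance = √((4.5−-2)² + (5−-0.5)²) = 8.5147; v₂ = distance/dt₂ = 3.4059

ω₁ = 2.0113, v₂ = 3.4059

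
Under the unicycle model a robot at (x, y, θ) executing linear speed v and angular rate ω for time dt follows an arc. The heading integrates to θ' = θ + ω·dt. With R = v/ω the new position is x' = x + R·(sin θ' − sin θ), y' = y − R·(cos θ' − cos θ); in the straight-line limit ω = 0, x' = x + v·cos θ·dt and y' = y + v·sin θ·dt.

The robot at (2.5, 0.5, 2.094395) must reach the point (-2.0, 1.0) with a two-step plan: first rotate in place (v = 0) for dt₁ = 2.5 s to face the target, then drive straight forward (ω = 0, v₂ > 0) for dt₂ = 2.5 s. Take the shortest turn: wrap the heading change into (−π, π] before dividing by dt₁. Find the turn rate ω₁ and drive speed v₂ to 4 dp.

ω₁ = 0.3746, v₂ = 1.8111

heading to target = atan2(1−0.5, -2−2.5) = 3.0309
Δθ = wrap(3.0309 − 2.0944) = 0.9365; ω₁ = Δθ/dt₁ = 0.3746
distance = √((-2−2.5)² + (1−0.5)²) = 4.5277; v₂ = distance/dt₂ = 1.8111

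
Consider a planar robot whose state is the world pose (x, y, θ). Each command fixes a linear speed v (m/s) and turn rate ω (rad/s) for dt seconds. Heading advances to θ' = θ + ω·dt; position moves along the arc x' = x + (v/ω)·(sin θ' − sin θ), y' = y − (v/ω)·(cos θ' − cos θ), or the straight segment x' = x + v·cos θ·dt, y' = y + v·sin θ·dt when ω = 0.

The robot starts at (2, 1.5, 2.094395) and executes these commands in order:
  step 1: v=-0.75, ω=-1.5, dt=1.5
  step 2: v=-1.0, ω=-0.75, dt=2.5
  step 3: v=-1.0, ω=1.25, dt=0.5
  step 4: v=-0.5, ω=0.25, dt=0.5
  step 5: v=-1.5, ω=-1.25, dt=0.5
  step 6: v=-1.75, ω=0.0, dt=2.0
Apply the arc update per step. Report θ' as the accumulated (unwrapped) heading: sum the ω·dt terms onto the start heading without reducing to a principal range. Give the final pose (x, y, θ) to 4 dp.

step 1: θ'=-0.1556 (R=0.5000) → pose (1.4895, 0.7560, -0.1556)
step 2: θ'=-2.0306 (R=1.3333) → pose (0.5013, 2.6650, -2.0306)
step 3: θ'=-1.4056 (R=-0.8000) → pose (0.5735, 3.1515, -1.4056)
step 4: θ'=-1.2806 (R=-2.0000) → pose (0.5171, 3.3949, -1.2806)
step 5: θ'=-1.9056 (R=1.2000) → pose (0.5335, 4.1326, -1.9056)
step 6: θ'=-1.9056 (straight) → pose (1.6836, 7.4383, -1.9056)

(1.6836, 7.4383, -1.9056)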